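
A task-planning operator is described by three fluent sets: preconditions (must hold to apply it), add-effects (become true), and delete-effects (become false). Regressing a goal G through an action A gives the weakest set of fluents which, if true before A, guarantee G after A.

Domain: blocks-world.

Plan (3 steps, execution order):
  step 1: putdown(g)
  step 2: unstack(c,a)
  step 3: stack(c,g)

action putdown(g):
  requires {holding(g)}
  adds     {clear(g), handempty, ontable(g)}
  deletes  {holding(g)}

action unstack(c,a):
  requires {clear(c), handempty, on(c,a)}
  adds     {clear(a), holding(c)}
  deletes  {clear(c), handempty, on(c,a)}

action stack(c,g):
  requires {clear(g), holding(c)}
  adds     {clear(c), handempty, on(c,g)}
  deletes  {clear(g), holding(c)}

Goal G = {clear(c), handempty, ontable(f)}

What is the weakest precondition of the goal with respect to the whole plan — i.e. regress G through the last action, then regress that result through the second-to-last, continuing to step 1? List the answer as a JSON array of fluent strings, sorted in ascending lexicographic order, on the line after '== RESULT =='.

Work backward from the goal:
  through step 3 (stack(c,g)): drop {clear(c), handempty}, keep {ontable(f)}, require {clear(g), holding(c)}
    → {clear(g), holding(c), ontable(f)}
  through step 2 (unstack(c,a)): drop {holding(c)}, keep {clear(g), ontable(f)}, require {clear(c), handempty, on(c,a)}
    → {clear(c), clear(g), handempty, on(c,a), ontable(f)}
  through step 1 (putdown(g)): drop {clear(g), handempty}, keep {clear(c), on(c,a), ontable(f)}, require {holding(g)}
    → {clear(c), holding(g), on(c,a), ontable(f)}

== RESULT ==
["clear(c)", "holding(g)", "on(c,a)", "ontable(f)"]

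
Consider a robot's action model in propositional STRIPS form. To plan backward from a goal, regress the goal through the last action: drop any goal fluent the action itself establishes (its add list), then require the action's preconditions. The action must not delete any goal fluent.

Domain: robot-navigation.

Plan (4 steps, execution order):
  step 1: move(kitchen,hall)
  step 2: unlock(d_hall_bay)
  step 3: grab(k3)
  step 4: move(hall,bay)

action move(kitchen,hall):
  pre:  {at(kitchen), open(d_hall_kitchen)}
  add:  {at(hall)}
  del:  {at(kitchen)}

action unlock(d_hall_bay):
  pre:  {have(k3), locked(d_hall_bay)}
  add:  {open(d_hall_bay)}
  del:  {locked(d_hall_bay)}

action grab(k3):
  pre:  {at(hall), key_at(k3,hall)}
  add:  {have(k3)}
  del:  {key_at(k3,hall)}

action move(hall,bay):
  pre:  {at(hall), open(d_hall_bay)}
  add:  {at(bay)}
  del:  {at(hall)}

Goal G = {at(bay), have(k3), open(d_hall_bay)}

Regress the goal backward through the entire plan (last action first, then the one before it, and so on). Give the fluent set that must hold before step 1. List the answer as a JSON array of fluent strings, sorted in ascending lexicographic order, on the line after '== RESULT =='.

Regress step by step:
  through step 4 (move(hall,bay)): drop {at(bay)}, keep {have(k3), open(d_hall_bay)}, require {at(hall), open(d_hall_bay)}
    → {at(hall), have(k3), open(d_hall_bay)}
  through step 3 (grab(k3)): drop {have(k3)}, keep {at(hall), open(d_hall_bay)}, require {at(hall), key_at(k3,hall)}
    → {at(hall), key_at(k3,hall), open(d_hall_bay)}
  through step 2 (unlock(d_hall_bay)): drop {open(d_hall_bay)}, keep {at(hall), key_at(k3,hall)}, require {have(k3), locked(d_hall_bay)}
    → {at(hall), have(k3), key_at(k3,hall), locked(d_hall_bay)}
  through step 1 (move(kitchen,hall)): drop {at(hall)}, keep {have(k3), key_at(k3,hall), locked(d_hall_bay)}, require {at(kitchen), open(d_hall_kitchen)}
    → {at(kitchen), have(k3), key_at(k3,hall), locked(d_hall_bay), open(d_hall_kitchen)}

== RESULT ==
["at(kitchen)", "have(k3)", "key_at(k3,hall)", "locked(d_hall_bay)", "open(d_hall_kitchen)"]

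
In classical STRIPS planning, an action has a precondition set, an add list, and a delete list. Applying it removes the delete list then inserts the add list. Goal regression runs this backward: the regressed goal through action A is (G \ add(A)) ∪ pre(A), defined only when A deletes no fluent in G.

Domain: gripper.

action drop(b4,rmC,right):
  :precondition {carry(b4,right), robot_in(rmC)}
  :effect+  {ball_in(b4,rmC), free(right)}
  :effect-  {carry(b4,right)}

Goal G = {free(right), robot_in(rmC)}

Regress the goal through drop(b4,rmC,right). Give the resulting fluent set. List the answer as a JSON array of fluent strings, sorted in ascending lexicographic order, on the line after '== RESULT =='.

Regress:
  G ∩ del = {}  (empty — regression defined)
  G \ add = {free(right), robot_in(rmC)} \ {ball_in(b4,rmC), free(right)} = {robot_in(rmC)}
  ∪ pre   = {robot_in(rmC)} ∪ {carry(b4,right), robot_in(rmC)}
          = {carry(b4,right), robot_in(rmC)}

== RESULT ==
["carry(b4,right)", "robot_in(rmC)"]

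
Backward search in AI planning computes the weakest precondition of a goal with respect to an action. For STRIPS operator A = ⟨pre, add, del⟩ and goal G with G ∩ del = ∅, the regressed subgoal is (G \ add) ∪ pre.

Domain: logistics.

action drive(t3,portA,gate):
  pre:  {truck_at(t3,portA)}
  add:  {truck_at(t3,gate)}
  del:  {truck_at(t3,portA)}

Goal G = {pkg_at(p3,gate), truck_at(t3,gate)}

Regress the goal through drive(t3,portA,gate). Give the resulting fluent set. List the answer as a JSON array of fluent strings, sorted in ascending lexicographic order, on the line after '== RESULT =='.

Compute (G \ add) ∪ pre:
  G ∩ del = {}  (empty — regression defined)
  G \ add = {pkg_at(p3,gate), truck_at(t3,gate)} \ {truck_at(t3,gate)} = {pkg_at(p3,gate)}
  ∪ pre   = {pkg_at(p3,gate)} ∪ {truck_at(t3,portA)}
          = {pkg_at(p3,gate), truck_at(t3,portA)}

== RESULT ==
["pkg_at(p3,gate)", "truck_at(t3,portA)"]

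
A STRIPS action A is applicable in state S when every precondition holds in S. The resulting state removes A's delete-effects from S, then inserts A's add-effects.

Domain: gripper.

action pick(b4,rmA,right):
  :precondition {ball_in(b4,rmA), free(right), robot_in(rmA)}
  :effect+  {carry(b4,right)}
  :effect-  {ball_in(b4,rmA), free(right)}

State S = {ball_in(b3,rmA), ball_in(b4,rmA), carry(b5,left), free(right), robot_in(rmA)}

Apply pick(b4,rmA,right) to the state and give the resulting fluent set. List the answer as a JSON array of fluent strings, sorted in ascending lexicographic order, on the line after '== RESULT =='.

Compute (S \ del) ∪ add:
  pre ⊆ S: {ball_in(b4,rmA), free(right), robot_in(rmA)} ⊆ S  — applicable
  S \ del = {ball_in(b3,rmA), carry(b5,left), robot_in(rmA)}
  ∪ add   = {ball_in(b3,rmA), carry(b4,right), carry(b5,left), robot_in(rmA)}

== RESULT ==
["ball_in(b3,rmA)", "carry(b4,right)", "carry(b5,left)", "robot_in(rmA)"]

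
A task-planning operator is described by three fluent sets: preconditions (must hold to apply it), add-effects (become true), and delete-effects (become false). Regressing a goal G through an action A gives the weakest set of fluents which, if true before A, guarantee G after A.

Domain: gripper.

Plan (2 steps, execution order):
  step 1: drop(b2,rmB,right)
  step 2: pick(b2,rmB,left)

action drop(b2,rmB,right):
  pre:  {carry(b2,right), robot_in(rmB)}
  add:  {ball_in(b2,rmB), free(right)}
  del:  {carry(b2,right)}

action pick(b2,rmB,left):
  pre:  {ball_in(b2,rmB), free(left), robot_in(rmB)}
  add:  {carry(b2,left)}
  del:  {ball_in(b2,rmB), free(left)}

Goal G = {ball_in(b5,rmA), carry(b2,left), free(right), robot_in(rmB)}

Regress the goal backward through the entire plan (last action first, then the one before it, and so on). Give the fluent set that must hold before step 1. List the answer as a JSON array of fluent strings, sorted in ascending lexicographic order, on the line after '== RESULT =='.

Work backward from the goal:
  through step 2 (pick(b2,rmB,left)): drop {carry(b2,left)}, keep {ball_in(b5,rmA), free(right), robot_in(rmB)}, require {ball_in(b2,rmB), free(left), robot_in(rmB)}
    → {ball_in(b2,rmB), ball_in(b5,rmA), free(left), free(right), robot_in(rmB)}
  through step 1 (drop(b2,rmB,right)): drop {ball_in(b2,rmB), free(right)}, keep {ball_in(b5,rmA), free(left), robot_in(rmB)}, require {carry(b2,right), robot_in(rmB)}
    → {ball_in(b5,rmA), carry(b2,right), free(left), robot_in(rmB)}

== RESULT ==
["ball_in(b5,rmA)", "carry(b2,right)", "free(left)", "robot_in(rmB)"]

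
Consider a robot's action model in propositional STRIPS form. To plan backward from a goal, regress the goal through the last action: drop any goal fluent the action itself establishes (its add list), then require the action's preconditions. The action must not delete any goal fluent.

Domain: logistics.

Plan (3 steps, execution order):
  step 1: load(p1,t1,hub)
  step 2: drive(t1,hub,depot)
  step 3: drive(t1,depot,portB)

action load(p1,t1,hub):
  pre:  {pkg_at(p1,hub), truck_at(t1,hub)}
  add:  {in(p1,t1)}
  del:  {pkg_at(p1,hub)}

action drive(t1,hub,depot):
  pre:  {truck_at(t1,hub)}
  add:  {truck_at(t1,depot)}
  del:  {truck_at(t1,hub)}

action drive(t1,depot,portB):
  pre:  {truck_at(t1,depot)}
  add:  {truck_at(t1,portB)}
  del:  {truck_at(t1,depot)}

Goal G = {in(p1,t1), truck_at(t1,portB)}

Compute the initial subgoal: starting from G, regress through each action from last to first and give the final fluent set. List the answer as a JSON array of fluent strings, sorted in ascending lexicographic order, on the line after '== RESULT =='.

Regress step by step:
  through step 3 (drive(t1,depot,portB)): drop {truck_at(t1,portB)}, keep {in(p1,t1)}, require {truck_at(t1,depot)}
    → {in(p1,t1), truck_at(t1,depot)}
  through step 2 (drive(t1,hub,depot)): drop {truck_at(t1,depot)}, keep {in(p1,t1)}, require {truck_at(t1,hub)}
    → {in(p1,t1), truck_at(t1,hub)}
  through step 1 (load(p1,t1,hub)): drop {in(p1,t1)}, keep {truck_at(t1,hub)}, require {pkg_at(p1,hub), truck_at(t1,hub)}
    → {pkg_at(p1,hub), truck_at(t1,hub)}

== RESULT ==
["pkg_at(p1,hub)", "truck_at(t1,hub)"]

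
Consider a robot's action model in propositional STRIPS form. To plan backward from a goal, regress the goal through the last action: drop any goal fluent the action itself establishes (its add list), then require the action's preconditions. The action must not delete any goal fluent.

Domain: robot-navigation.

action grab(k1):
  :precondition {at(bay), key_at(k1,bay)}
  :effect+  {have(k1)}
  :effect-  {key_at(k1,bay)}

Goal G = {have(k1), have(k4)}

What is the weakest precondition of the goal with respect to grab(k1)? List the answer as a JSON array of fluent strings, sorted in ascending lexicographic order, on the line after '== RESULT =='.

Compute (G \ add) ∪ pre:
  G ∩ del = {}  (empty — regression defined)
  G \ add = {have(k1), have(k4)} \ {have(k1)} = {have(k4)}
  ∪ pre   = {have(k4)} ∪ {at(bay), key_at(k1,bay)}
          = {at(bay), have(k4), key_at(k1,bay)}

== RESULT ==
["at(bay)", "have(k4)", "key_at(k1,bay)"]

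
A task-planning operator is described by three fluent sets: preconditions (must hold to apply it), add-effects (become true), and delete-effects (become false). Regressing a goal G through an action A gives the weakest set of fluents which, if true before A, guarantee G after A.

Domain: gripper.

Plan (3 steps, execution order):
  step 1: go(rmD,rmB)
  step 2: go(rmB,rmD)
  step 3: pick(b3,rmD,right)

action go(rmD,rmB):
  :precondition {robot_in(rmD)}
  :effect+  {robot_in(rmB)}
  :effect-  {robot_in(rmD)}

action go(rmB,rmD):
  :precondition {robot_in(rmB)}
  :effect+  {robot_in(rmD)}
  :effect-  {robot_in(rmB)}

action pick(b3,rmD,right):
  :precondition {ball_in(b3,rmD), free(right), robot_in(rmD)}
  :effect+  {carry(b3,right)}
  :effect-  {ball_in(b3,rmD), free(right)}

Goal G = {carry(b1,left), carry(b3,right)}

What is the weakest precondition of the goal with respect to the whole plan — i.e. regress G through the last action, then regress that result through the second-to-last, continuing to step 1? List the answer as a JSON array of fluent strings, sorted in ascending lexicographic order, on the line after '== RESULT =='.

Regress step by step:
  through step 3 (pick(b3,rmD,right)): drop {carry(b3,right)}, keep {carry(b1,left)}, require {ball_in(b3,rmD), free(right), robot_in(rmD)}
    → {ball_in(b3,rmD), carry(b1,left), free(right), robot_in(rmD)}
  through step 2 (go(rmB,rmD)): drop {robot_in(rmD)}, keep {ball_in(b3,rmD), carry(b1,left), free(right)}, require {robot_in(rmB)}
    → {ball_in(b3,rmD), carry(b1,left), free(right), robot_in(rmB)}
  through step 1 (go(rmD,rmB)): drop {robot_in(rmB)}, keep {ball_in(b3,rmD), carry(b1,left), free(right)}, require {robot_in(rmD)}
    → {ball_in(b3,rmD), carry(b1,left), free(right), robot_in(rmD)}

== RESULT ==
["ball_in(b3,rmD)", "carry(b1,left)", "free(right)", "robot_in(rmD)"]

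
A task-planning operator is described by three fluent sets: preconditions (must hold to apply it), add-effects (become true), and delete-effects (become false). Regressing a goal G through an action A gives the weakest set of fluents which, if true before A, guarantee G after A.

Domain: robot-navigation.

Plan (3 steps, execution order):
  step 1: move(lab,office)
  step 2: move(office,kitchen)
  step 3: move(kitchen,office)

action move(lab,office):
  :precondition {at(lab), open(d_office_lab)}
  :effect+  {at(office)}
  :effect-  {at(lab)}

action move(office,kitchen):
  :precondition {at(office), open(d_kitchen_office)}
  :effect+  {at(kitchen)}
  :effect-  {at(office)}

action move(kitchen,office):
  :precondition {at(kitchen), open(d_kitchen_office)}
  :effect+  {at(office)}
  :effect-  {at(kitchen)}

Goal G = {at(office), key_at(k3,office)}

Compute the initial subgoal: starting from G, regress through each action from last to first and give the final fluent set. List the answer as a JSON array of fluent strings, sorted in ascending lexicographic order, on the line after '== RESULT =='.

Regress step by step:
  through step 3 (move(kitchen,office)): drop {at(office)}, keep {key_at(k3,office)}, require {at(kitchen), open(d_kitchen_office)}
    → {at(kitchen), key_at(k3,office), open(d_kitchen_office)}
  through step 2 (move(office,kitchen)): drop {at(kitchen)}, keep {key_at(k3,office), open(d_kitchen_office)}, require {at(office), open(d_kitchen_office)}
    → {at(office), key_at(k3,office), open(d_kitchen_office)}
  through step 1 (move(lab,office)): drop {at(office)}, keep {key_at(k3,office), open(d_kitchen_office)}, require {at(lab), open(d_office_lab)}
    → {at(lab), key_at(k3,office), open(d_kitchen_office), open(d_office_lab)}

== RESULT ==
["at(lab)", "key_at(k3,office)", "open(d_kitchen_office)", "open(d_office_lab)"]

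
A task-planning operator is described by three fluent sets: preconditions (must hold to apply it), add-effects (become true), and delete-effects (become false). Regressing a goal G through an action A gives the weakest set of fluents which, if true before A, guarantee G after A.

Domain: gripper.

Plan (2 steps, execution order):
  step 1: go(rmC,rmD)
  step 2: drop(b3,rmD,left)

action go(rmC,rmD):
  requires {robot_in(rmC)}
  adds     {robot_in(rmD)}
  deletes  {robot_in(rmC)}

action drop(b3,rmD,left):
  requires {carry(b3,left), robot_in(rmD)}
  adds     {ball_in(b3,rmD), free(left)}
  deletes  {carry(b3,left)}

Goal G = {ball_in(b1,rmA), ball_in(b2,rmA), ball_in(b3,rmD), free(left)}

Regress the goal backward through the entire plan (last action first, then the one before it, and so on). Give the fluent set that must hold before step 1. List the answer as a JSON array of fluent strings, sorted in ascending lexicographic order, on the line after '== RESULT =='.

Regress step by step:
  through step 2 (drop(b3,rmD,left)): drop {ball_in(b3,rmD), free(left)}, keep {ball_in(b1,rmA), ball_in(b2,rmA)}, require {carry(b3,left), robot_in(rmD)}
    → {ball_in(b1,rmA), ball_in(b2,rmA), carry(b3,left), robot_in(rmD)}
  through step 1 (go(rmC,rmD)): drop {robot_in(rmD)}, keep {ball_in(b1,rmA), ball_in(b2,rmA), carry(b3,left)}, require {robot_in(rmC)}
    → {ball_in(b1,rmA), ball_in(b2,rmA), carry(b3,left), robot_in(rmC)}

== RESULT ==
["ball_in(b1,rmA)", "ball_in(b2,rmA)", "carry(b3,left)", "robot_in(rmC)"]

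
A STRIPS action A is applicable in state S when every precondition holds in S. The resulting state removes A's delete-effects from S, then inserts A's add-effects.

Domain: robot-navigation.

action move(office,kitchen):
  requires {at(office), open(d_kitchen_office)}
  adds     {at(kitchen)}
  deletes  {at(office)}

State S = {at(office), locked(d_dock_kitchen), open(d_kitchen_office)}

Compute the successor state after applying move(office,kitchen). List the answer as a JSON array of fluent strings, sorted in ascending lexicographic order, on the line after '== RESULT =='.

Compute (S \ del) ∪ add:
  pre ⊆ S: {at(office), open(d_kitchen_office)} ⊆ S  — applicable
  S \ del = {locked(d_dock_kitchen), open(d_kitchen_office)}
  ∪ add   = {at(kitchen), locked(d_dock_kitchen), open(d_kitchen_office)}

== RESULT ==
["at(kitchen)", "locked(d_dock_kitchen)", "open(d_kitchen_office)"]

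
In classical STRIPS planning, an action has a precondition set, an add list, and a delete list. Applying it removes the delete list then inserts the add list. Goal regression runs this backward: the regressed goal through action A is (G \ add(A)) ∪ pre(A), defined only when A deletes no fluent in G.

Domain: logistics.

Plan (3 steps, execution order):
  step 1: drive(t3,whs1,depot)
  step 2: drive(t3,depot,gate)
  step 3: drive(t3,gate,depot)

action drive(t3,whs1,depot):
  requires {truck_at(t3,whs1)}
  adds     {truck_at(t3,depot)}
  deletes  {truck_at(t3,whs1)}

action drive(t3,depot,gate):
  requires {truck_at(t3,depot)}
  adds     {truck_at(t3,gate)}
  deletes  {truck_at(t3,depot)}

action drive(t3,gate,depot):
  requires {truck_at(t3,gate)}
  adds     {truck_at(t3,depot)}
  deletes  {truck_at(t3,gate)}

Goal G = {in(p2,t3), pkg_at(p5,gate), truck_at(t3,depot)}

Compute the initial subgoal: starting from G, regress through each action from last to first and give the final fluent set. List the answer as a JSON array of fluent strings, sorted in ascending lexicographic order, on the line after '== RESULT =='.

Regress step by step:
  through step 3 (drive(t3,gate,depot)): drop {truck_at(t3,depot)}, keep {in(p2,t3), pkg_at(p5,gate)}, require {truck_at(t3,gate)}
    → {in(p2,t3), pkg_at(p5,gate), truck_at(t3,gate)}
  through step 2 (drive(t3,depot,gate)): drop {truck_at(t3,gate)}, keep {in(p2,t3), pkg_at(p5,gate)}, require {truck_at(t3,depot)}
    → {in(p2,t3), pkg_at(p5,gate), truck_at(t3,depot)}
  through step 1 (drive(t3,whs1,depot)): drop {truck_at(t3,depot)}, keep {in(p2,t3), pkg_at(p5,gate)}, require {truck_at(t3,whs1)}
    → {in(p2,t3), pkg_at(p5,gate), truck_at(t3,whs1)}

== RESULT ==
["in(p2,t3)", "pkg_at(p5,gate)", "truck_at(t3,whs1)"]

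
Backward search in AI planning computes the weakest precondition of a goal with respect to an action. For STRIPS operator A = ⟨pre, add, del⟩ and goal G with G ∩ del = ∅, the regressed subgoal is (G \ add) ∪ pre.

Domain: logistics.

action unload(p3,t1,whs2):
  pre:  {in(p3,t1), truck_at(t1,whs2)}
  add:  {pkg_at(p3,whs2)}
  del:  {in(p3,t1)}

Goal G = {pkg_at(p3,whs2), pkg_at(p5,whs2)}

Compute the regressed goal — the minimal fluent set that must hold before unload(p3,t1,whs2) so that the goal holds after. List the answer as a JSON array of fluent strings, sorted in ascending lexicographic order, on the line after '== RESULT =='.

Regress:
  G ∩ del = {}  (empty — regression defined)
  G \ add = {pkg_at(p3,whs2), pkg_at(p5,whs2)} \ {pkg_at(p3,whs2)} = {pkg_at(p5,whs2)}
  ∪ pre   = {pkg_at(p5,whs2)} ∪ {in(p3,t1), truck_at(t1,whs2)}
          = {in(p3,t1), pkg_at(p5,whs2), truck_at(t1,whs2)}

== RESULT ==
["in(p3,t1)", "pkg_at(p5,whs2)", "truck_at(t1,whs2)"]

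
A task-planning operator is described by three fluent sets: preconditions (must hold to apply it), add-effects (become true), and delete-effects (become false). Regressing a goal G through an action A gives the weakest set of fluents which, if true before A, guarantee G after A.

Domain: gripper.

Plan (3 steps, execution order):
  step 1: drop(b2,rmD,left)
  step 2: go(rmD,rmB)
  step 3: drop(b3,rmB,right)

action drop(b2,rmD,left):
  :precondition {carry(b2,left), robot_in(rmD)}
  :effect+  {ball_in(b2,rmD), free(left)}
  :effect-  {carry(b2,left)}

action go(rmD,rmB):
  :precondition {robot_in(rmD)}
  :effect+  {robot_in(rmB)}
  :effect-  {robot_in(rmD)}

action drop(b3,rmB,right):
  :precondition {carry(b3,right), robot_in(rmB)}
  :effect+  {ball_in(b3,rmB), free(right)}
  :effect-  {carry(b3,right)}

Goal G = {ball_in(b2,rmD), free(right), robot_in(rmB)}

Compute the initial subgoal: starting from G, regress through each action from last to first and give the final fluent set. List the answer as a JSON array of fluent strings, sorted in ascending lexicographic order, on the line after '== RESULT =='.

Work backward from the goal:
  through step 3 (drop(b3,rmB,right)): drop {free(right)}, keep {ball_in(b2,rmD), robot_in(rmB)}, require {carry(b3,right), robot_in(rmB)}
    → {ball_in(b2,rmD), carry(b3,right), robot_in(rmB)}
  through step 2 (go(rmD,rmB)): drop {robot_in(rmB)}, keep {ball_in(b2,rmD), carry(b3,right)}, require {robot_in(rmD)}
    → {ball_in(b2,rmD), carry(b3,right), robot_in(rmD)}
  through step 1 (drop(b2,rmD,left)): drop {ball_in(b2,rmD)}, keep {carry(b3,right), robot_in(rmD)}, require {carry(b2,left), robot_in(rmD)}
    → {carry(b2,left), carry(b3,right), robot_in(rmD)}

== RESULT ==
["carry(b2,left)", "carry(b3,right)", "robot_in(rmD)"]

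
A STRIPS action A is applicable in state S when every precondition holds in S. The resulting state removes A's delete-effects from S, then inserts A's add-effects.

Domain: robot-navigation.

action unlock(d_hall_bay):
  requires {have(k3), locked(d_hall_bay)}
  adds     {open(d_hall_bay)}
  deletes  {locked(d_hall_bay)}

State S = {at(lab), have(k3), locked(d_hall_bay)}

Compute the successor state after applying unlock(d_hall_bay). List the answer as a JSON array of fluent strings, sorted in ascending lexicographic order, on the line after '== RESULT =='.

Compute (S \ del) ∪ add:
  pre ⊆ S: {have(k3), locked(d_hall_bay)} ⊆ S  — applicable
  S \ del = {at(lab), have(k3)}
  ∪ add   = {at(lab), have(k3), open(d_hall_bay)}

== RESULT ==
["at(lab)", "have(k3)", "open(d_hall_bay)"]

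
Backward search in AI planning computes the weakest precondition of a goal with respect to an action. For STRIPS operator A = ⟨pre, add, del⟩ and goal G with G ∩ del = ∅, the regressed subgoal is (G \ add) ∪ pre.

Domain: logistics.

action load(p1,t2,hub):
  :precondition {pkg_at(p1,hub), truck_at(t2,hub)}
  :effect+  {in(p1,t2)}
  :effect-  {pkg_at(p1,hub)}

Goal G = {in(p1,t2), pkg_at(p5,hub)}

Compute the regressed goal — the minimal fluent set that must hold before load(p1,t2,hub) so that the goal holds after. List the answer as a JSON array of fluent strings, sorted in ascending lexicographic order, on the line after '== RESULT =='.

Regress:
  G ∩ del = {}  (empty — regression defined)
  G \ add = {in(p1,t2), pkg_at(p5,hub)} \ {in(p1,t2)} = {pkg_at(p5,hub)}
  ∪ pre   = {pkg_at(p5,hub)} ∪ {pkg_at(p1,hub), truck_at(t2,hub)}
          = {pkg_at(p1,hub), pkg_at(p5,hub), truck_at(t2,hub)}

== RESULT ==
["pkg_at(p1,hub)", "pkg_at(p5,hub)", "truck_at(t2,hub)"]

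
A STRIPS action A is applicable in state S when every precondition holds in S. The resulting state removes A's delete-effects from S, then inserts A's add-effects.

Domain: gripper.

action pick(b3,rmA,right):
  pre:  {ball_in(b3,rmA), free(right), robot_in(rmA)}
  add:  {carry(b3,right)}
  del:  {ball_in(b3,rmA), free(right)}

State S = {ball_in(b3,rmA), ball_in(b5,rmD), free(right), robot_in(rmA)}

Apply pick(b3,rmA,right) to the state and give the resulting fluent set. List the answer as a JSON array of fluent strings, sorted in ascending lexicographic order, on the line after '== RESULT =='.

Compute (S \ del) ∪ add:
  pre ⊆ S: {ball_in(b3,rmA), free(right), robot_in(rmA)} ⊆ S  — applicable
  S \ del = {ball_in(b5,rmD), robot_in(rmA)}
  ∪ add   = {ball_in(b5,rmD), carry(b3,right), robot_in(rmA)}

== RESULT ==
["ball_in(b5,rmD)", "carry(b3,right)", "robot_in(rmA)"]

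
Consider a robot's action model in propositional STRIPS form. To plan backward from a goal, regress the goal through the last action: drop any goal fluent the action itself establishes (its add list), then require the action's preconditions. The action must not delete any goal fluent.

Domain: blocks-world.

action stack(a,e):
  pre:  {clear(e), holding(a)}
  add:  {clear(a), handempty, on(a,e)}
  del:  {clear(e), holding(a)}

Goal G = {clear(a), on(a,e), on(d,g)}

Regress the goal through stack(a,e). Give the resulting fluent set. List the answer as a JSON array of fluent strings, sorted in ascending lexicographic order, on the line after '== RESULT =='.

Compute (G \ add) ∪ pre:
  G ∩ del = {}  (empty — regression defined)
  G \ add = {clear(a), on(a,e), on(d,g)} \ {clear(a), handempty, on(a,e)} = {on(d,g)}
  ∪ pre   = {on(d,g)} ∪ {clear(e), holding(a)}
          = {clear(e), holding(a), on(d,g)}

== RESULT ==
["clear(e)", "holding(a)", "on(d,g)"]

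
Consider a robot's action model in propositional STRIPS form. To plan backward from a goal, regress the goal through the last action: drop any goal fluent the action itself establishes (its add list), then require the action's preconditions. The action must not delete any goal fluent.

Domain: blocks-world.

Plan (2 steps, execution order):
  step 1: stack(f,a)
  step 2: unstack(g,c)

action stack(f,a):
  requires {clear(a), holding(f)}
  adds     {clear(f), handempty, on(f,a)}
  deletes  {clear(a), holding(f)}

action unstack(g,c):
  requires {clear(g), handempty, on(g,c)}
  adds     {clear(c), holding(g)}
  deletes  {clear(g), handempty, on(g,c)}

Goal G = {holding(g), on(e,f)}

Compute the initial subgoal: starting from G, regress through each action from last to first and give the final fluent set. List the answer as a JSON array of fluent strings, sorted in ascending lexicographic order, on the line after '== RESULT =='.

Regress step by step:
  through step 2 (unstack(g,c)): drop {holding(g)}, keep {on(e,f)}, require {clear(g), handempty, on(g,c)}
    → {clear(g), handempty, on(e,f), on(g,c)}
  through step 1 (stack(f,a)): drop {handempty}, keep {clear(g), on(e,f), on(g,c)}, require {clear(a), holding(f)}
    → {clear(a), clear(g), holding(f), on(e,f), on(g,c)}

== RESULT ==
["clear(a)", "clear(g)", "holding(f)", "on(e,f)", "on(g,c)"]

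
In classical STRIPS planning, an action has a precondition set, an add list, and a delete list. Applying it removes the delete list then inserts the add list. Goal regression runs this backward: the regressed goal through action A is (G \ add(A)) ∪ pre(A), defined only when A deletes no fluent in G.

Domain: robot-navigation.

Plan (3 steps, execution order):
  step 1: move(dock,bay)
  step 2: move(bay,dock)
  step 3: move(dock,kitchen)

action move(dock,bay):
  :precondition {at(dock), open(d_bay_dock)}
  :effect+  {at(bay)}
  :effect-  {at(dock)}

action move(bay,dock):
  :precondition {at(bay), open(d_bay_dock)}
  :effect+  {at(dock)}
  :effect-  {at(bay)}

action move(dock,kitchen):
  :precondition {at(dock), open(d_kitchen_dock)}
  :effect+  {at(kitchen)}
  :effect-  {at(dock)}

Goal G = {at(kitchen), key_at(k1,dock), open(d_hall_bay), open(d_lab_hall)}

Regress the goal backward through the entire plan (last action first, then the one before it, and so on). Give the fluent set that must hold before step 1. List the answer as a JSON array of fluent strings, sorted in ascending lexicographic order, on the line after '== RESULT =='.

Regress step by step:
  through step 3 (move(dock,kitchen)): drop {at(kitchen)}, keep {key_at(k1,dock), open(d_hall_bay), open(d_lab_hall)}, require {at(dock), open(d_kitchen_dock)}
    → {at(dock), key_at(k1,dock), open(d_hall_bay), open(d_kitchen_dock), open(d_lab_hall)}
  through step 2 (move(bay,dock)): drop {at(dock)}, keep {key_at(k1,dock), open(d_hall_bay), open(d_kitchen_dock), open(d_lab_hall)}, require {at(bay), open(d_bay_dock)}
    → {at(bay), key_at(k1,dock), open(d_bay_dock), open(d_hall_bay), open(d_kitchen_dock), open(d_lab_hall)}
  through step 1 (move(dock,bay)): drop {at(bay)}, keep {key_at(k1,dock), open(d_bay_dock), open(d_hall_bay), open(d_kitchen_dock), open(d_lab_hall)}, require {at(dock), open(d_bay_dock)}
    → {at(dock), key_at(k1,dock), open(d_bay_dock), open(d_hall_bay), open(d_kitchen_dock), open(d_lab_hall)}

== RESULT ==
["at(dock)", "key_at(k1,dock)", "open(d_bay_dock)", "open(d_hall_bay)", "open(d_kitchen_dock)", "open(d_lab_hall)"]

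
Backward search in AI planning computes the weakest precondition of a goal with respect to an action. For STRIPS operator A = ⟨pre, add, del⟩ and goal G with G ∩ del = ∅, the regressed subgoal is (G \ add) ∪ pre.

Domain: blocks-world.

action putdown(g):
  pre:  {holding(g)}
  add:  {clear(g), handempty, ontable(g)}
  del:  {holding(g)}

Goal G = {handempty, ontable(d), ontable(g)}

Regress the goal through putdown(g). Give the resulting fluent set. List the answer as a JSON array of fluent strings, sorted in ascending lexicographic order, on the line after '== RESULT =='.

Compute (G \ add) ∪ pre:
  G ∩ del = {}  (empty — regression defined)
  G \ add = {handempty, ontable(d), ontable(g)} \ {clear(g), handempty, ontable(g)} = {ontable(d)}
  ∪ pre   = {ontable(d)} ∪ {holding(g)}
          = {holding(g), ontable(d)}

== RESULT ==
["holding(g)", "ontable(d)"]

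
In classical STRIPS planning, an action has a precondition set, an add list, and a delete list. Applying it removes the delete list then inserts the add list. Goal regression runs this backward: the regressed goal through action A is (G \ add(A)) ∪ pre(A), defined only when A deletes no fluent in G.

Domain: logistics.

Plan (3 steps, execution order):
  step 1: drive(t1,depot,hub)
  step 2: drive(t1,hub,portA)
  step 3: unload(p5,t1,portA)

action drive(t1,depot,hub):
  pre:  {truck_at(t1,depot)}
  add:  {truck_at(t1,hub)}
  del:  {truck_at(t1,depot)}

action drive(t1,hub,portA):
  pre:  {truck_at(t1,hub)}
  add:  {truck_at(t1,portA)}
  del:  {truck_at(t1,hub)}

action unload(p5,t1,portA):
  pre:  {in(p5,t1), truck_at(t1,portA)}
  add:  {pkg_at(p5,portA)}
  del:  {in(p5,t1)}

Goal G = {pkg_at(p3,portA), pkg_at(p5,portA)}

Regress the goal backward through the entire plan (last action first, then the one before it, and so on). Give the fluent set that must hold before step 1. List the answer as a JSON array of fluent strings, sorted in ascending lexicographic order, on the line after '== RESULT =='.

Work backward from the goal:
  through step 3 (unload(p5,t1,portA)): drop {pkg_at(p5,portA)}, keep {pkg_at(p3,portA)}, require {in(p5,t1), truck_at(t1,portA)}
    → {in(p5,t1), pkg_at(p3,portA), truck_at(t1,portA)}
  through step 2 (drive(t1,hub,portA)): drop {truck_at(t1,portA)}, keep {in(p5,t1), pkg_at(p3,portA)}, require {truck_at(t1,hub)}
    → {in(p5,t1), pkg_at(p3,portA), truck_at(t1,hub)}
  through step 1 (drive(t1,depot,hub)): drop {truck_at(t1,hub)}, keep {in(p5,t1), pkg_at(p3,portA)}, require {truck_at(t1,depot)}
    → {in(p5,t1), pkg_at(p3,portA), truck_at(t1,depot)}

== RESULT ==
["in(p5,t1)", "pkg_at(p3,portA)", "truck_at(t1,depot)"]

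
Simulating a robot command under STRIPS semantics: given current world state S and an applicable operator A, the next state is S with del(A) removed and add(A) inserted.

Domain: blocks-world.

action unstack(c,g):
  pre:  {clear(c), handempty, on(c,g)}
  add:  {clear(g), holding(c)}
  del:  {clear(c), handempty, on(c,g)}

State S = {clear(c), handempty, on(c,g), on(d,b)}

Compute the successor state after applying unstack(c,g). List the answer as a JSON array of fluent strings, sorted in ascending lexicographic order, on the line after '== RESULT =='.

Compute (S \ del) ∪ add:
  pre ⊆ S: {clear(c), handempty, on(c,g)} ⊆ S  — applicable
  S \ del = {on(d,b)}
  ∪ add   = {clear(g), holding(c), on(d,b)}

== RESULT ==
["clear(g)", "holding(c)", "on(d,b)"]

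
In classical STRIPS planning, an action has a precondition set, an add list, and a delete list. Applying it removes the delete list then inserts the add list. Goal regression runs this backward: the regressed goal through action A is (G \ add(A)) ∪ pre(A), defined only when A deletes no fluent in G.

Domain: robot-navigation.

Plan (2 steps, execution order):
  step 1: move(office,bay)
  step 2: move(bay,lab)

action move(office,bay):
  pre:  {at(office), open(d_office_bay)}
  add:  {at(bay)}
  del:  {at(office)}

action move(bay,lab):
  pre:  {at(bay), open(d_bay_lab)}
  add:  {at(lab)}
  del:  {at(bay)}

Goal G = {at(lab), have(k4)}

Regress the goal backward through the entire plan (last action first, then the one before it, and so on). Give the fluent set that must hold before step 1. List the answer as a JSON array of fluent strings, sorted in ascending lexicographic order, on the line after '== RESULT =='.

Regress step by step:
  through step 2 (move(bay,lab)): drop {at(lab)}, keep {have(k4)}, require {at(bay), open(d_bay_lab)}
    → {at(bay), have(k4), open(d_bay_lab)}
  through step 1 (move(office,bay)): drop {at(bay)}, keep {have(k4), open(d_bay_lab)}, require {at(office), open(d_office_bay)}
    → {at(office), have(k4), open(d_bay_lab), open(d_office_bay)}

== RESULT ==
["at(office)", "have(k4)", "open(d_bay_lab)", "open(d_office_bay)"]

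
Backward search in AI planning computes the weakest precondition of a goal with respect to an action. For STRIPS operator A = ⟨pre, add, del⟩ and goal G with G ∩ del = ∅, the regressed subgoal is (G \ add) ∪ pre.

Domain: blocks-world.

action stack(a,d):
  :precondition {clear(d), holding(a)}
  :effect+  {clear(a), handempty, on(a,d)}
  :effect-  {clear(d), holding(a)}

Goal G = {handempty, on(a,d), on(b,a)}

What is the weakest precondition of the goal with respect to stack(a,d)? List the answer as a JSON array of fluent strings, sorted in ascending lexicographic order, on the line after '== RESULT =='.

Regress:
  G ∩ del = {}  (empty — regression defined)
  G \ add = {handempty, on(a,d), on(b,a)} \ {clear(a), handempty, on(a,d)} = {on(b,a)}
  ∪ pre   = {on(b,a)} ∪ {clear(d), holding(a)}
          = {clear(d), holding(a), on(b,a)}

== RESULT ==
["clear(d)", "holding(a)", "on(b,a)"]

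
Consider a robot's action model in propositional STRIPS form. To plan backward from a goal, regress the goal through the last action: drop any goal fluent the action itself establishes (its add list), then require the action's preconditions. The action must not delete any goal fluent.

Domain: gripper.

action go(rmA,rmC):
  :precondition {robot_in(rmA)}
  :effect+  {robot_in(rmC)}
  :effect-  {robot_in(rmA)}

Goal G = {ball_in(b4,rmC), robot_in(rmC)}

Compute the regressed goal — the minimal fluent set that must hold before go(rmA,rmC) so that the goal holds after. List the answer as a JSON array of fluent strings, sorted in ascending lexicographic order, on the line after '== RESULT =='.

Regress:
  G ∩ del = {}  (empty — regression defined)
  G \ add = {ball_in(b4,rmC), robot_in(rmC)} \ {robot_in(rmC)} = {ball_in(b4,rmC)}
  ∪ pre   = {ball_in(b4,rmC)} ∪ {robot_in(rmA)}
          = {ball_in(b4,rmC), robot_in(rmA)}

== RESULT ==
["ball_in(b4,rmC)", "robot_in(rmA)"]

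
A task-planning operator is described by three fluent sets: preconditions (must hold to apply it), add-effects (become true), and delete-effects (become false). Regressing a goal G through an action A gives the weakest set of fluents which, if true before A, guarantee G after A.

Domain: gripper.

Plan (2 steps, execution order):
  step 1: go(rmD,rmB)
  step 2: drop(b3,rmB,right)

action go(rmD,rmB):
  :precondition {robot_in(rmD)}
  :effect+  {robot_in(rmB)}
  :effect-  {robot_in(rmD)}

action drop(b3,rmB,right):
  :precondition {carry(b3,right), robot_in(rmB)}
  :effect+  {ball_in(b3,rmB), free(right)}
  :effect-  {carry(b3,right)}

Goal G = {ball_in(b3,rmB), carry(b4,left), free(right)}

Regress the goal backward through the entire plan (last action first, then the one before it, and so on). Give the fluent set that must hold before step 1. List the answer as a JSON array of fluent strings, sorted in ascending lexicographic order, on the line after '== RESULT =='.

Regress step by step:
  through step 2 (drop(b3,rmB,right)): drop {ball_in(b3,rmB), free(right)}, keep {carry(b4,left)}, require {carry(b3,right), robot_in(rmB)}
    → {carry(b3,right), carry(b4,left), robot_in(rmB)}
  through step 1 (go(rmD,rmB)): drop {robot_in(rmB)}, keep {carry(b3,right), carry(b4,left)}, require {robot_in(rmD)}
    → {carry(b3,right), carry(b4,left), robot_in(rmD)}

== RESULT ==
["carry(b3,right)", "carry(b4,left)", "robot_in(rmD)"]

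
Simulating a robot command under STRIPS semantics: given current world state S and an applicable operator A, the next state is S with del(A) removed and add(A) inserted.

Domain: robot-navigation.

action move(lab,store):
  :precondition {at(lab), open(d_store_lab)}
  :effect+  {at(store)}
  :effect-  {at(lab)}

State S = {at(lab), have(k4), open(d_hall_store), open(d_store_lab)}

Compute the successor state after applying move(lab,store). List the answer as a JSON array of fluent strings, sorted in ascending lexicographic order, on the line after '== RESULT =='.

Progress:
  pre ⊆ S: {at(lab), open(d_store_lab)} ⊆ S  — applicable
  S \ del = {have(k4), open(d_hall_store), open(d_store_lab)}
  ∪ add   = {at(store), have(k4), open(d_hall_store), open(d_store_lab)}

== RESULT ==
["at(store)", "have(k4)", "open(d_hall_store)", "open(d_store_lab)"]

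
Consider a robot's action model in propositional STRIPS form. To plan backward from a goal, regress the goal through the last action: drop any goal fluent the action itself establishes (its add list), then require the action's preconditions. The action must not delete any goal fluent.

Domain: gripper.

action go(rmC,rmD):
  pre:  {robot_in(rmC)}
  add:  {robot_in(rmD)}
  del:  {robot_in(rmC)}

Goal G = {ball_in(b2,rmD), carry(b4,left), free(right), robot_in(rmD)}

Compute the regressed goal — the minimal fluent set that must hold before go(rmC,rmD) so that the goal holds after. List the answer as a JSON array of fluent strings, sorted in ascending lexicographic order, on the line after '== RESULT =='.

Compute (G \ add) ∪ pre:
  G ∩ del = {}  (empty — regression defined)
  G \ add = {ball_in(b2,rmD), carry(b4,left), free(right), robot_in(rmD)} \ {robot_in(rmD)} = {ball_in(b2,rmD), carry(b4,left), free(right)}
  ∪ pre   = {ball_in(b2,rmD), carry(b4,left), free(right)} ∪ {robot_in(rmC)}
          = {ball_in(b2,rmD), carry(b4,left), free(right), robot_in(rmC)}

== RESULT ==
["ball_in(b2,rmD)", "carry(b4,left)", "free(right)", "robot_in(rmC)"]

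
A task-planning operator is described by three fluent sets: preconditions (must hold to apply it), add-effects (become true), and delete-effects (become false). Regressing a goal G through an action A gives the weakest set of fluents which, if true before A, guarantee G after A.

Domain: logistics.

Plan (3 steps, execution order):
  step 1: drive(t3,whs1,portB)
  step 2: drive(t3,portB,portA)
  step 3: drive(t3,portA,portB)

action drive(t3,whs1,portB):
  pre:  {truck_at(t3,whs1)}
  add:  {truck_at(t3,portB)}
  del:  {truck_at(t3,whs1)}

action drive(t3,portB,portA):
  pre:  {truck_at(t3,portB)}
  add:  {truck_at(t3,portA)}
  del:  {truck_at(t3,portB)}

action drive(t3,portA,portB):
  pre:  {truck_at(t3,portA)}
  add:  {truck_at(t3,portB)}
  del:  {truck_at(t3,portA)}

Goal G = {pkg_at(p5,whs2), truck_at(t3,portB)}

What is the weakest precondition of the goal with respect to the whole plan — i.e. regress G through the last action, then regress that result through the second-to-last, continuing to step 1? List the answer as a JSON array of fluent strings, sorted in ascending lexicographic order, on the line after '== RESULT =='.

Regress step by step:
  through step 3 (drive(t3,portA,portB)): drop {truck_at(t3,portB)}, keep {pkg_at(p5,whs2)}, require {truck_at(t3,portA)}
    → {pkg_at(p5,whs2), truck_at(t3,portA)}
  through step 2 (drive(t3,portB,portA)): drop {truck_at(t3,portA)}, keep {pkg_at(p5,whs2)}, require {truck_at(t3,portB)}
    → {pkg_at(p5,whs2), truck_at(t3,portB)}
  through step 1 (drive(t3,whs1,portB)): drop {truck_at(t3,portB)}, keep {pkg_at(p5,whs2)}, require {truck_at(t3,whs1)}
    → {pkg_at(p5,whs2), truck_at(t3,whs1)}

== RESULT ==
["pkg_at(p5,whs2)", "truck_at(t3,whs1)"]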